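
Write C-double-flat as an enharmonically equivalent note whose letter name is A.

Cbb is pitch class 10. The letter A alone is pitch class 9.
To reach pitch class 10 from A requires an offset of +1 semitone, i.e. sharp: A#.

A#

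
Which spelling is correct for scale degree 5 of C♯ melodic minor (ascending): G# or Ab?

G#

Each scale degree takes a distinct letter name. Degree 5 of a scale on C must use the letter G.
G# and Ab are enharmonically the same pitch, but only G# uses the letter G, so it is the correct spelling here.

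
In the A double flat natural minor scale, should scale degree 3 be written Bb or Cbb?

Each scale degree takes a distinct letter name. Degree 3 of a scale on A must use the letter C.
Cbb and Bb are enharmonically the same pitch, but only Cbb uses the letter C, so it is the correct spelling here.

Cbb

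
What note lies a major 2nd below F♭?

Ebb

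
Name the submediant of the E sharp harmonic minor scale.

The E# harmonic minor scale runs E# F## G# A# B# C# D##.
Degree 6 is C#.

C#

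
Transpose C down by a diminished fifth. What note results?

A fifth below C lands on the letter F.
A diminished fifth spans 6 semitones, so C moves to pitch class 6. On the letter F that is F#.

F#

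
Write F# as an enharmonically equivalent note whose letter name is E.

F# is pitch class 6. The letter E alone is pitch class 4.
To reach pitch class 6 from E requires an offset of +2 semitones, i.e. double sharp: E##.

E##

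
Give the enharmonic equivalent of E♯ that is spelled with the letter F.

E# is pitch class 5. The letter F alone is pitch class 5.
Pitch class 5 on F needs no accidental: F.

F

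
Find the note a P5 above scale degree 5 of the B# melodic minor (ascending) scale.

C##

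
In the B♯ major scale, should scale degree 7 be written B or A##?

Each scale degree takes a distinct letter name. Degree 7 of a scale on B must use the letter A.
A## and B are enharmonically the same pitch, but only A## uses the letter A, so it is the correct spelling here.

A##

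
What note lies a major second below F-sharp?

E

A second below F lands on the letter E.
A major second spans 2 semitones, so F# moves to pitch class 4. On the letter E that is E.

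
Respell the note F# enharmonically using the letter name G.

F# is pitch class 6. The letter G alone is pitch class 7.
To reach pitch class 6 from G requires an offset of -1 semitone, i.e. flat: Gb.

Gb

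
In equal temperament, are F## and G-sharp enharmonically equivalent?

No

Two spellings are enharmonically equivalent only if they share a pitch class.
Here F## → 7, G# → 8; 7 ≠ 8, so they are not.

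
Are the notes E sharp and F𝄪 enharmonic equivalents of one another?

E# is pitch class 5; F## is pitch class 7.
The pitch classes differ (5 vs. 7), so they are not enharmonic equivalents.

No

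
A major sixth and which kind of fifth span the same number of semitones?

A major sixth spans 9 semitones.
A fifth spanning 9 semitones is doubly augmented (the perfect fifth is 7).

doubly augmented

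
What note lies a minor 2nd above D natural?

Eb

D up a major second is E, so the target letter is E.
From D, a minor second is 1 semitone up: Eb.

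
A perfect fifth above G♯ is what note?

D#

G up a perfect fifth is D, so the target letter is D.
From G#, a perfect fifth is 7 semitones up: D#.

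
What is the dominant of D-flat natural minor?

Ab

Degree 5 takes the letter 4 steps above D, which is A.
In natural minor, degree 5 sits 7 semitones above the tonic. Db + 7 semitones is pitch class 8, spelled on A as Ab.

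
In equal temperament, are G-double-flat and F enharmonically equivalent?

Gbb = pitch class 5 and F = pitch class 5 — the same pitch class, so they are enharmonic equivalents.

Yes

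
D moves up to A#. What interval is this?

Counting letters D–E–F–G–A gives a fifth.
D→A# = 8 semitones, 1 wider than the perfect fifth (7), so augmented.

augmented fifth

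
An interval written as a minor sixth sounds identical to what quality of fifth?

A minor sixth spans 8 semitones.
A fifth spanning 8 semitones is augmented (the perfect fifth is 7).

augmented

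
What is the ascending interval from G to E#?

The letter names run G→E, a span of 5 letter steps, so the interval is some kind of sixth.
G to E# is 10 semitones. A major sixth is 9, so 10 makes it augmented.

augmented sixth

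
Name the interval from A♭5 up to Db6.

The letter names run A→D, a span of 3 letter steps, so the interval is some kind of fourth.
Ab to Db is 5 semitones. A perfect fourth is 5, so 5 makes it perfect.

perfect fourth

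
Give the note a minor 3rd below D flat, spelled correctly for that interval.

D down a major third is Bb, so the target letter is B.
From Db, a minor third is 3 semitones down: Bb.

Bb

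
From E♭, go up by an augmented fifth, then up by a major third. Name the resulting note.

D#

An augmented fifth up from Eb is B (letter B, 8 semitones up).
A major third up from B is D# (letter D, 4 semitones up).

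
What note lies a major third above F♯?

A third above F lands on the letter A.
A major third spans 4 semitones, so F# moves to pitch class 10. On the letter A that is A#.

A#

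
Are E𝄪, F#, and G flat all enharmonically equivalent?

E## is pitch class 6; F# is pitch class 6; Gb is pitch class 6.
All spellings map to pitch class 6, so they are enharmonically equivalent.

Yes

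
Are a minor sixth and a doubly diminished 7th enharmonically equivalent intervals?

Yes

A minor sixth spans 8 semitones; a doubly diminished seventh spans 8.
They are enharmonically equivalent.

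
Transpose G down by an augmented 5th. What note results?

Cb

G down a perfect fifth is C, so the target letter is C.
From G, an augmented fifth is 8 semitones down: Cb.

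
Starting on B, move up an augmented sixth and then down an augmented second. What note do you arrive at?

An augmented sixth up from B is G## (letter G, 10 semitones up).
An augmented second down from G## is F# (letter F, 3 semitones down).

F#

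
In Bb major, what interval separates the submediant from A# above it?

augmented second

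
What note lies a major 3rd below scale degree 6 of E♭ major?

Ab

Scale degree 6 of Eb major is C.
A major third (4 semitones) below C lands on the letter A, giving Ab.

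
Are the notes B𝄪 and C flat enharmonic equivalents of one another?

Two spellings are enharmonically equivalent only if they share a pitch class.
Here B## → 1, Cb → 11; 1 ≠ 11, so they are not.

No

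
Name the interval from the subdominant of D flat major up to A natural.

augmented second

The subdominant of Db major is Gb.
Gb up to A: letters G→A make it a second; 3 semitones makes it augmented.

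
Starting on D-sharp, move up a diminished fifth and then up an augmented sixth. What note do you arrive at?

F##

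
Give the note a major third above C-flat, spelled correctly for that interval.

Eb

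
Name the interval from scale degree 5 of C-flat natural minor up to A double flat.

Scale degree 5 of Cb natural minor is Gb.
Gb up to Abb: letters G→A make it a second; 1 semitone makes it minor.

minor second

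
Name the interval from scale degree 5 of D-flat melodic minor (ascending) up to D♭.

perfect fourth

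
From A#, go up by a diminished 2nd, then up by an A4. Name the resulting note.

A diminished second up from A# is Bb (letter B, 0 semitones up).
An augmented fourth up from Bb is E (letter E, 6 semitones up).

E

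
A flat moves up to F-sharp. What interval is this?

The letter names run A→F, a span of 5 letter steps, so the interval is some kind of sixth.
Ab to F# is 10 semitones. A major sixth is 9, so 10 makes it augmented.

augmented sixth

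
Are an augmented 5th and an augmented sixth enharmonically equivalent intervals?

An augmented fifth spans 8 semitones; an augmented sixth spans 10.
The spans differ, so they are not enharmonic equivalents.

No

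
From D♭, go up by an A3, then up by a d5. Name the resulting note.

C

An augmented third up from Db is F# (letter F, 5 semitones up).
A diminished fifth up from F# is C (letter C, 6 semitones up).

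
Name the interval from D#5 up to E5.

minor second

Counting letters D–E gives a second.
D#→E = 1 semitone, 1 narrower than the major second (2), so minor.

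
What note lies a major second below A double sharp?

G##

A down a major second is G, so the target letter is G.
From A##, a major second is 2 semitones down: G##.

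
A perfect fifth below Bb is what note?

Eb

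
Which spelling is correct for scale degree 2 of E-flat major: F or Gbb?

F

Each scale degree takes a distinct letter name. Degree 2 of a scale on E must use the letter F.
F and Gbb are enharmonically the same pitch, but only F uses the letter F, so it is the correct spelling here.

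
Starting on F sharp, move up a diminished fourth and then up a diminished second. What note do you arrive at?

A diminished fourth up from F# is Bb (letter B, 4 semitones up).
A diminished second up from Bb is Cbb (letter C, 0 semitones up).

Cbb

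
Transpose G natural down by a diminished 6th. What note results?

G down a major sixth is Bb, so the target letter is B.
From G, a diminished sixth is 7 semitones down: B#.

B#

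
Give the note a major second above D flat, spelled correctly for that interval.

A second above D lands on the letter E.
A major second spans 2 semitones, so Db moves to pitch class 3. On the letter E that is Eb.

Eb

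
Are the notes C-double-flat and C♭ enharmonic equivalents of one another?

Cbb is pitch class 10; Cb is pitch class 11.
The pitch classes differ (10 vs. 11), so they are not enharmonic equivalents.

No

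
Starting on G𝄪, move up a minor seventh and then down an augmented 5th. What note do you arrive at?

A minor seventh up from G## is F## (letter F, 10 semitones up).
An augmented fifth down from F## is B (letter B, 8 semitones down).

B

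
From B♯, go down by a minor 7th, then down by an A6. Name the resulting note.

E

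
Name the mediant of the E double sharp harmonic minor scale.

G##

Degree 3 takes the letter 2 steps above E, which is G.
In harmonic minor, degree 3 sits 3 semitones above the tonic. E## + 3 semitones is pitch class 9, spelled on G as G##.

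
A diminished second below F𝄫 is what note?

Eb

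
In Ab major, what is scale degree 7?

Degree 7 takes the letter 6 steps above A, which is G.
In major, degree 7 sits 11 semitones above the tonic. Ab + 11 semitones is pitch class 7, spelled on G as G.

G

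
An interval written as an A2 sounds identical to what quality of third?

minor

An augmented second spans 3 semitones.
A third spanning 3 semitones is minor (the major third is 4).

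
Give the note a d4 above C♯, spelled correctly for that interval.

F

A fourth above C lands on the letter F.
A diminished fourth spans 4 semitones, so C# moves to pitch class 5. On the letter F that is F.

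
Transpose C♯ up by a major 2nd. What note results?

C up a major second is D, so the target letter is D.
From C#, a major second is 2 semitones up: D#.

D#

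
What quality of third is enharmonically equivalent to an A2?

An augmented second spans 3 semitones.
A third spanning 3 semitones is minor (the major third is 4).

minor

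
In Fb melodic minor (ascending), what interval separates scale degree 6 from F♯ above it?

Scale degree 6 of Fb melodic minor (ascending) is Db.
Db up to F#: letters D→F make it a third; 5 semitones makes it augmented.

augmented third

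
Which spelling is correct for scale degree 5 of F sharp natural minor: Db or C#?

C#

Each scale degree takes a distinct letter name. Degree 5 of a scale on F must use the letter C.
C# and Db are enharmonically the same pitch, but only C# uses the letter C, so it is the correct spelling here.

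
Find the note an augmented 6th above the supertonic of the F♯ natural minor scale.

E##

The supertonic of F# natural minor is G#.
An augmented sixth (10 semitones) above G# lands on the letter E, giving E##.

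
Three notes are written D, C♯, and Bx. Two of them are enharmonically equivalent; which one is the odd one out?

In 12-tone equal temperament, enharmonic equivalents share a pitch class. D is pitch class 2; C# is pitch class 1; B## is pitch class 1.
C# and B## share pitch class 1, while D is pitch class 2.

D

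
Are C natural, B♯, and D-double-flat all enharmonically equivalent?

Yes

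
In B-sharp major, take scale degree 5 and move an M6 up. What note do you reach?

Scale degree 5 of B# major is F##.
A major sixth (9 semitones) above F## lands on the letter D, giving D##.

D##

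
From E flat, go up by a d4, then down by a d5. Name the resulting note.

Db

A diminished fourth up from Eb is Abb (letter A, 4 semitones up).
A diminished fifth down from Abb is Db (letter D, 6 semitones down).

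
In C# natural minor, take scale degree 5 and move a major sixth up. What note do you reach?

E#

Scale degree 5 of C# natural minor is G#.
A major sixth (9 semitones) above G# lands on the letter E, giving E#.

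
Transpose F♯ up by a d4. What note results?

Bb

A fourth above F lands on the letter B.
A diminished fourth spans 4 semitones, so F# moves to pitch class 10. On the letter B that is Bb.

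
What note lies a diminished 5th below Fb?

Bb

A fifth below F lands on the letter B.
A diminished fifth spans 6 semitones, so Fb moves to pitch class 10. On the letter B that is Bb.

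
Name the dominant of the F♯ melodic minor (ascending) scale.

Degree 5 takes the letter 4 steps above F, which is C.
In melodic minor (ascending), degree 5 sits 7 semitones above the tonic. F# + 7 semitones is pitch class 1, spelled on C as C#.

C#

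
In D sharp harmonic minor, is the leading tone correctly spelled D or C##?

C##

Each scale degree takes a distinct letter name. Degree 7 of a scale on D must use the letter C.
C## and D are enharmonically the same pitch, but only C## uses the letter C, so it is the correct spelling here.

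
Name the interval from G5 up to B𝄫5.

diminished third

Counting letters G–A–B gives a third.
G→Bbb = 2 semitones, 2 narrower than the major third (4), so diminished.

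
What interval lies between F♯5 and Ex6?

The letter names run F→E, a span of 6 letter steps, so the interval is some kind of seventh.
F# to E## is 12 semitones. A major seventh is 11, so 12 makes it augmented.

augmented seventh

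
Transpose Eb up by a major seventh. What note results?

D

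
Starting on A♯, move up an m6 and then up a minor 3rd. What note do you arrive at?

A minor sixth up from A# is F# (letter F, 8 semitones up).
A minor third up from F# is A (letter A, 3 semitones up).

A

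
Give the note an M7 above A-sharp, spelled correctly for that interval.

G##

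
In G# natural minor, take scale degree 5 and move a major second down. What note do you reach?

C#

Scale degree 5 of G# natural minor is D#.
A major second (2 semitones) below D# lands on the letter C, giving C#.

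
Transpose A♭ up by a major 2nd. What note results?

Bb

A up a major second is B, so the target letter is B.
From Ab, a major second is 2 semitones up: Bb.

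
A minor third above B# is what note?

D#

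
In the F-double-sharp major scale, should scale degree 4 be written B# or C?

B#

Each scale degree takes a distinct letter name. Degree 4 of a scale on F must use the letter B.
B# and C are enharmonically the same pitch, but only B# uses the letter B, so it is the correct spelling here.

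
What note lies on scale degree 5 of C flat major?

The Cb major scale runs Cb Db Eb Fb Gb Ab Bb.
Degree 5 is Gb.

Gb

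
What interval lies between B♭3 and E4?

augmented fourth

Counting letters B–C–D–E gives a fourth.
Bb→E = 6 semitones, 1 wider than the perfect fourth (5), so augmented.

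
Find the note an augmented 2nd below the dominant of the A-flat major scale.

Dbb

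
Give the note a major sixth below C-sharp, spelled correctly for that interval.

E

A sixth below C lands on the letter E.
A major sixth spans 9 semitones, so C# moves to pitch class 4. On the letter E that is E.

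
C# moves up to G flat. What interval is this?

doubly diminished fifth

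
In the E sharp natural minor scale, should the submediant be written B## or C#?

Each scale degree takes a distinct letter name. Degree 6 of a scale on E must use the letter C.
C# and B## are enharmonically the same pitch, but only C# uses the letter C, so it is the correct spelling here.

C#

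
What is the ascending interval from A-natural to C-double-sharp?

augmented third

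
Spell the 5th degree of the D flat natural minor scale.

Ab

The Db natural minor scale runs Db Eb Fb Gb Ab Bbb Cb.
Degree 5 is Ab.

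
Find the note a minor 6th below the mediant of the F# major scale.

C##

The mediant of F# major is A#.
A minor sixth (8 semitones) below A# lands on the letter C, giving C##.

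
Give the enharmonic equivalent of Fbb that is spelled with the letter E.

Eb

Fbb is pitch class 3. The letter E alone is pitch class 4.
To reach pitch class 3 from E requires an offset of -1 semitone, i.e. flat: Eb.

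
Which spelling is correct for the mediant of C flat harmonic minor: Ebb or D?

Ebb

Each scale degree takes a distinct letter name. Degree 3 of a scale on C must use the letter E.
Ebb and D are enharmonically the same pitch, but only Ebb uses the letter E, so it is the correct spelling here.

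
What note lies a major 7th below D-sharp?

E

A seventh below D lands on the letter E.
A major seventh spans 11 semitones, so D# moves to pitch class 4. On the letter E that is E.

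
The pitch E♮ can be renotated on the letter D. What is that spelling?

D##

Plain D sits 2 semitones below E, so on the letter D the same pitch needs a double sharp: D##.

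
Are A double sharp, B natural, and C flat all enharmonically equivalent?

A## = pitch class 11 and B = pitch class 11 and Cb = pitch class 11 — the same pitch class, so they are enharmonic equivalents.

Yes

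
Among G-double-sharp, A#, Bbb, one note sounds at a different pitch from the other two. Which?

A#

In 12-tone equal temperament, enharmonic equivalents share a pitch class. G## is pitch class 9; A# is pitch class 10; Bbb is pitch class 9.
G## and Bbb share pitch class 9, while A# is pitch class 10.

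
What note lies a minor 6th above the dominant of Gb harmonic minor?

The dominant of Gb harmonic minor is Db.
A minor sixth (8 semitones) above Db lands on the letter B, giving Bbb.

Bbb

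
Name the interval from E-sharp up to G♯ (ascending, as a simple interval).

minor third

Counting letters E–F–G gives a third.
E#→G# = 3 semitones, 1 narrower than the major third (4), so minor.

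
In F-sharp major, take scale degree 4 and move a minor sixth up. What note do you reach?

G

Scale degree 4 of F# major is B.
A minor sixth (8 semitones) above B lands on the letter G, giving G.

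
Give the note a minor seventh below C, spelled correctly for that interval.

A seventh below C lands on the letter D.
A minor seventh spans 10 semitones, so C moves to pitch class 2. On the letter D that is D.

D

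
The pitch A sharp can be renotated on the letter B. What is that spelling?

A# is pitch class 10. The letter B alone is pitch class 11.
To reach pitch class 10 from B requires an offset of -1 semitone, i.e. flat: Bb.

Bb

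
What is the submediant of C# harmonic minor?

A

Degree 6 takes the letter 5 steps above C, which is A.
In harmonic minor, degree 6 sits 8 semitones above the tonic. C# + 8 semitones is pitch class 9, spelled on A as A.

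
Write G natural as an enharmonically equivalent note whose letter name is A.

Abb

G is pitch class 7. The letter A alone is pitch class 9.
To reach pitch class 7 from A requires an offset of -2 semitones, i.e. double flat: Abb.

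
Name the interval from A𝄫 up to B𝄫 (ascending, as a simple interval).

major second

The letter names run A→B, a span of 1 letter step, so the interval is some kind of second.
Abb to Bbb is 2 semitones. A major second is 2, so 2 makes it major.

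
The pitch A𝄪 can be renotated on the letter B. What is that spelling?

B

Plain B sits at the same pitch as A##, so on the letter B the same pitch needs a natural: B.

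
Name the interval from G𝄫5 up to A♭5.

The letter names run G→A, a span of 1 letter step, so the interval is some kind of second.
Gbb to Ab is 3 semitones. A major second is 2, so 3 makes it augmented.

augmented second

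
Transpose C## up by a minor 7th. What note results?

B#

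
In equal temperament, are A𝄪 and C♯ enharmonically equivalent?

No

A## is pitch class 11; C# is pitch class 1.
The pitch classes differ (11 vs. 1), so they are not enharmonic equivalents.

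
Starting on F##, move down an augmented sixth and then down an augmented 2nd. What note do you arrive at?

An augmented sixth down from F## is A (letter A, 10 semitones down).
An augmented second down from A is Gb (letter G, 3 semitones down).

Gb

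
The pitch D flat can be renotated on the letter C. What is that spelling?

C#

Plain C sits 1 semitone below Db, so on the letter C the same pitch needs a sharp: C#.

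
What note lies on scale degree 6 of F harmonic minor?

Db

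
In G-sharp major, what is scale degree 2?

A#

Degree 2 takes the letter 1 step above G, which is A.
In major, degree 2 sits 2 semitones above the tonic. G# + 2 semitones is pitch class 10, spelled on A as A#.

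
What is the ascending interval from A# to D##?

Counting letters A–B–C–D gives a fourth.
A#→D## = 6 semitones, 1 wider than the perfect fourth (5), so augmented.

augmented fourth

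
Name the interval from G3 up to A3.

Counting letters G–A gives a second.
G→A = 2 semitones, exactly the major second.

major second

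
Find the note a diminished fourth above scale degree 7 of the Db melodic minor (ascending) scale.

Fb

Scale degree 7 of Db melodic minor (ascending) is C.
A diminished fourth (4 semitones) above C lands on the letter F, giving Fb.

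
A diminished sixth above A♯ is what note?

A sixth above A lands on the letter F.
A diminished sixth spans 7 semitones, so A# moves to pitch class 5. On the letter F that is F.

F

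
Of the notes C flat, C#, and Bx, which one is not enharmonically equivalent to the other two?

Cb

In 12-tone equal temperament, enharmonic equivalents share a pitch class. Cb is pitch class 11; C# is pitch class 1; B## is pitch class 1.
C# and B## share pitch class 1, while Cb is pitch class 11.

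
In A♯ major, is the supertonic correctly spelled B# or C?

B#

Each scale degree takes a distinct letter name. Degree 2 of a scale on A must use the letter B.
B# and C are enharmonically the same pitch, but only B# uses the letter B, so it is the correct spelling here.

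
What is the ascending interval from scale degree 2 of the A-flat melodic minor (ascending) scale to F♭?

Scale degree 2 of Ab melodic minor (ascending) is Bb.
Bb up to Fb: letters B→F make it a fifth; 6 semitones makes it diminished.

diminished fifth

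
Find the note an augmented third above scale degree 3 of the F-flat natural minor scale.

Scale degree 3 of Fb natural minor is Abb.
An augmented third (5 semitones) above Abb lands on the letter C, giving C.

C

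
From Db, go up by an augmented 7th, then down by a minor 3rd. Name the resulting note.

A#

An augmented seventh up from Db is C# (letter C, 12 semitones up).
A minor third down from C# is A# (letter A, 3 semitones down).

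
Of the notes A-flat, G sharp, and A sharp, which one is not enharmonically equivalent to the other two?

A#

In 12-tone equal temperament, enharmonic equivalents share a pitch class. Ab is pitch class 8; G# is pitch class 8; A# is pitch class 10.
Ab and G# share pitch class 8, while A# is pitch class 10.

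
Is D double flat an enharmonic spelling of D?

No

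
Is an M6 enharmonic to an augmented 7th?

A major sixth spans 9 semitones; an augmented seventh spans 12.
The spans differ, so they are not enharmonic equivalents.

No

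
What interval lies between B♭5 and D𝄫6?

diminished third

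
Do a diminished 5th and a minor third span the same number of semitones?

A diminished fifth spans 6 semitones; a minor third spans 3.
The spans differ, so they are not enharmonic equivalents.

No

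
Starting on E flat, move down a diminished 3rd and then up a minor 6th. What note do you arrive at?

A diminished third down from Eb is C# (letter C, 2 semitones down).
A minor sixth up from C# is A (letter A, 8 semitones up).

A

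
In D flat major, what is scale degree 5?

Degree 5 takes the letter 4 steps above D, which is A.
In major, degree 5 sits 7 semitones above the tonic. Db + 7 semitones is pitch class 8, spelled on A as Ab.

Ab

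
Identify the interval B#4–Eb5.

doubly diminished fourth

The letter names run B→E, a span of 3 letter steps, so the interval is some kind of fourth.
B# to Eb is 3 semitones. A perfect fourth is 5, so 3 makes it doubly diminished.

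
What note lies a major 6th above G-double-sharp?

G up a major sixth is E, so the target letter is E.
From G##, a major sixth is 9 semitones up: E##.

E##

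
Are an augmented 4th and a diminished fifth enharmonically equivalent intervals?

Yes

An augmented fourth spans 6 semitones; a diminished fifth spans 6.
They are enharmonically equivalent.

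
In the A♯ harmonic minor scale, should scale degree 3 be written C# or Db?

Each scale degree takes a distinct letter name. Degree 3 of a scale on A must use the letter C.
C# and Db are enharmonically the same pitch, but only C# uses the letter C, so it is the correct spelling here.

C#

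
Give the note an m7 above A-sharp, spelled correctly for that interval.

G#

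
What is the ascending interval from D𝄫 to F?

augmented third

Counting letters D–E–F gives a third.
Dbb→F = 5 semitones, 1 wider than the major third (4), so augmented.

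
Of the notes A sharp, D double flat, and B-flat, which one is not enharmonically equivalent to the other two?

Dbb

In 12-tone equal temperament, enharmonic equivalents share a pitch class. A# is pitch class 10; Dbb is pitch class 0; Bb is pitch class 10.
A# and Bb share pitch class 10, while Dbb is pitch class 0.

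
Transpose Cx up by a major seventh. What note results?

B##

C up a major seventh is B, so the target letter is B.
From C##, a major seventh is 11 semitones up: B##.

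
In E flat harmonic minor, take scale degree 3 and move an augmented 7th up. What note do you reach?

F#

Scale degree 3 of Eb harmonic minor is Gb.
An augmented seventh (12 semitones) above Gb lands on the letter F, giving F#.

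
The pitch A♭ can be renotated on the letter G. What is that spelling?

G#

Ab is pitch class 8. The letter G alone is pitch class 7.
To reach pitch class 8 from G requires an offset of +1 semitone, i.e. sharp: G#.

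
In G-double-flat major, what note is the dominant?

Degree 5 takes the letter 4 steps above G, which is D.
In major, degree 5 sits 7 semitones above the tonic. Gbb + 7 semitones is pitch class 0, spelled on D as Dbb.

Dbb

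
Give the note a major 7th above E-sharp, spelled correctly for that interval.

D##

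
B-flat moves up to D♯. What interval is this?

augmented third

Counting letters B–C–D gives a third.
Bb→D# = 5 semitones, 1 wider than the major third (4), so augmented.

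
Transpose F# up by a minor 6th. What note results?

A sixth above F lands on the letter D.
A minor sixth spans 8 semitones, so F# moves to pitch class 2. On the letter D that is D.

D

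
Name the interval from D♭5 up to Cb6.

minor seventh

Counting letters D–E–F–G–A–B–C gives a seventh.
Db→Cb = 10 semitones, 1 narrower than the major seventh (11), so minor.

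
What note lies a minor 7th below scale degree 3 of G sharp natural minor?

C#

Scale degree 3 of G# natural minor is B.
A minor seventh (10 semitones) below B lands on the letter C, giving C#.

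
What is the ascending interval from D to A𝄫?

The letter names run D→A, a span of 4 letter steps, so the interval is some kind of fifth.
D to Abb is 5 semitones. A perfect fifth is 7, so 5 makes it doubly diminished.

doubly diminished fifth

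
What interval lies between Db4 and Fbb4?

diminished third

The letter names run D→F, a span of 2 letter steps, so the interval is some kind of third.
Db to Fbb is 2 semitones. A major third is 4, so 2 makes it diminished.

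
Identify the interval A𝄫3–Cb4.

Counting letters A–B–C gives a third.
Abb→Cb = 4 semitones, exactly the major third.

major third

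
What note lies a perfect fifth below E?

A

A fifth below E lands on the letter A.
A perfect fifth spans 7 semitones, so E moves to pitch class 9. On the letter A that is A.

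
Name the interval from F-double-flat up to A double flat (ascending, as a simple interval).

Counting letters F–G–A gives a third.
Fbb→Abb = 4 semitones, exactly the major third.

major third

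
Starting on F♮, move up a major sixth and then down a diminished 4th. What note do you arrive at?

A#

A major sixth up from F is D (letter D, 9 semitones up).
A diminished fourth down from D is A# (letter A, 4 semitones down).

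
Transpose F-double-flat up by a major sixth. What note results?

A sixth above F lands on the letter D.
A major sixth spans 9 semitones, so Fbb moves to pitch class 0. On the letter D that is Dbb.

Dbb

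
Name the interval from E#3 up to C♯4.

minor sixth

Counting letters E–F–G–A–B–C gives a sixth.
E#→C# = 8 semitones, 1 narrower than the major sixth (9), so minor.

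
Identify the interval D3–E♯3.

The letter names run D→E, a span of 1 letter step, so the interval is some kind of second.
D to E# is 3 semitones. A major second is 2, so 3 makes it augmented.

augmented second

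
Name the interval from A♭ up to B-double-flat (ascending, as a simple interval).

The letter names run A→B, a span of 1 letter step, so the interval is some kind of second.
Ab to Bbb is 1 semitone. A major second is 2, so 1 makes it minor.

minor second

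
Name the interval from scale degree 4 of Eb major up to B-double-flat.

Scale degree 4 of Eb major is Ab.
Ab up to Bbb: letters A→B make it a second; 1 semitone makes it minor.

minor second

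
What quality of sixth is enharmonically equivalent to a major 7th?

doubly augmented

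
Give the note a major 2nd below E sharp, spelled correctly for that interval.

D#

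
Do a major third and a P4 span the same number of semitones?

No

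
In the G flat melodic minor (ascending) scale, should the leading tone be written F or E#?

F

Each scale degree takes a distinct letter name. Degree 7 of a scale on G must use the letter F.
F and E# are enharmonically the same pitch, but only F uses the letter F, so it is the correct spelling here.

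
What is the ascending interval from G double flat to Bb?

augmented third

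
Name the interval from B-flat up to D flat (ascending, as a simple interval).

minor third

Counting letters B–C–D gives a third.
Bb→Db = 3 semitones, 1 narrower than the major third (4), so minor.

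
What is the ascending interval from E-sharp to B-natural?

The letter names run E→B, a span of 4 letter steps, so the interval is some kind of fifth.
E# to B is 6 semitones. A perfect fifth is 7, so 6 makes it diminished.

diminished fifth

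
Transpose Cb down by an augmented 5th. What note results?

A fifth below C lands on the letter F.
An augmented fifth spans 8 semitones, so Cb moves to pitch class 3. On the letter F that is Fbb.

Fbb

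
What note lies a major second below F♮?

A second below F lands on the letter E.
A major second spans 2 semitones, so F moves to pitch class 3. On the letter E that is Eb.

Eb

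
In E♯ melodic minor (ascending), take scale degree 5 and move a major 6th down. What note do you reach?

Scale degree 5 of E# melodic minor (ascending) is B#.
A major sixth (9 semitones) below B# lands on the letter D, giving D#.

D#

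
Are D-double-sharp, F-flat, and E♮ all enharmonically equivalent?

Yes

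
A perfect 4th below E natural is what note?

B

E down a perfect fourth is B, so the target letter is B.
From E, a perfect fourth is 5 semitones down: B.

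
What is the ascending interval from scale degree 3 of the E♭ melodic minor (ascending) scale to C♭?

Scale degree 3 of Eb melodic minor (ascending) is Gb.
Gb up to Cb: letters G→C make it a fourth; 5 semitones makes it perfect.

perfect fourth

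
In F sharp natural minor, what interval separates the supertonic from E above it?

The supertonic of F# natural minor is G#.
G# up to E: letters G→E make it a sixth; 8 semitones makes it minor.

minor sixth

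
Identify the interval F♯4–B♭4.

diminished fourth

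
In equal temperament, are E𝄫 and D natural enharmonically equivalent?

Yes

Ebb = pitch class 2 and D = pitch class 2 — the same pitch class, so they are enharmonic equivalents.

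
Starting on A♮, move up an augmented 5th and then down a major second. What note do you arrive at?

An augmented fifth up from A is E# (letter E, 8 semitones up).
A major second down from E# is D# (letter D, 2 semitones down).

D#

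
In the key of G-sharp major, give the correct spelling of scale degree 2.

A#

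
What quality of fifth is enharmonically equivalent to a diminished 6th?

perfect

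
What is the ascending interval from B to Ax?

Counting letters B–C–D–E–F–G–A gives a seventh.
B→A## = 12 semitones, 1 wider than the major seventh (11), so augmented.

augmented seventh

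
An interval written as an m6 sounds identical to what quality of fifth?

augmented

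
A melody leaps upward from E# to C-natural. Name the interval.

The letter names run E→C, a span of 5 letter steps, so the interval is some kind of sixth.
E# to C is 7 semitones. A major sixth is 9, so 7 makes it diminished.

diminished sixth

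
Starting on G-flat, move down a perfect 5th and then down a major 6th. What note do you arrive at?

Ebb

A perfect fifth down from Gb is Cb (letter C, 7 semitones down).
A major sixth down from Cb is Ebb (letter E, 9 semitones down).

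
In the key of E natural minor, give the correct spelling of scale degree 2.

The E natural minor scale runs E F# G A B C D.
Degree 2 is F#.

F#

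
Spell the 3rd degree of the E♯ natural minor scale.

Degree 3 takes the letter 2 steps above E, which is G.
In natural minor, degree 3 sits 3 semitones above the tonic. E# + 3 semitones is pitch class 8, spelled on G as G#.

G#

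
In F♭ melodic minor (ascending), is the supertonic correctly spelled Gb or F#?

Each scale degree takes a distinct letter name. Degree 2 of a scale on F must use the letter G.
Gb and F# are enharmonically the same pitch, but only Gb uses the letter G, so it is the correct spelling here.

Gb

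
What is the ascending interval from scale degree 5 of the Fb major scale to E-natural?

augmented third

Scale degree 5 of Fb major is Cb.
Cb up to E: letters C→E make it a third; 5 semitones makes it augmented.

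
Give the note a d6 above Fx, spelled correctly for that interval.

F up a major sixth is D, so the target letter is D.
From F##, a diminished sixth is 7 semitones up: D.

D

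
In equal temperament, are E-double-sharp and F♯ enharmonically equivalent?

Yes

E## is pitch class 6; F# is pitch class 6.
All spellings map to pitch class 6, so they are enharmonically equivalent.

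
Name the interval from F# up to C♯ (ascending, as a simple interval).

perfect fifth

Counting letters F–G–A–B–C gives a fifth.
F#→C# = 7 semitones, exactly the perfect fifth.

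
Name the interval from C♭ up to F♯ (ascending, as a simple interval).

The letter names run C→F, a span of 3 letter steps, so the interval is some kind of fourth.
Cb to F# is 7 semitones. A perfect fourth is 5, so 7 makes it doubly augmented.

doubly augmented fourth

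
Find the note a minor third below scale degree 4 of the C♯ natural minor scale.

D#

Scale degree 4 of C# natural minor is F#.
A minor third (3 semitones) below F# lands on the letter D, giving D#.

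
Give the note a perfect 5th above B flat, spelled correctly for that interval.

A fifth above B lands on the letter F.
A perfect fifth spans 7 semitones, so Bb moves to pitch class 5. On the letter F that is F.

F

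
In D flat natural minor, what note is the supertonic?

Eb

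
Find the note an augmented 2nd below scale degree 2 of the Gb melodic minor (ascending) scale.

Gbb

Scale degree 2 of Gb melodic minor (ascending) is Ab.
An augmented second (3 semitones) below Ab lands on the letter G, giving Gbb.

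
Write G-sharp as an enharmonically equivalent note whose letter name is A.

Ab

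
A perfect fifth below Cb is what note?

Fb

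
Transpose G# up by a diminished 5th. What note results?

D

A fifth above G lands on the letter D.
A diminished fifth spans 6 semitones, so G# moves to pitch class 2. On the letter D that is D.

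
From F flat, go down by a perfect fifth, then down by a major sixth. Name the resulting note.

Dbb

A perfect fifth down from Fb is Bbb (letter B, 7 semitones down).
A major sixth down from Bbb is Dbb (letter D, 9 semitones down).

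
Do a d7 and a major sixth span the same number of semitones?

A diminished seventh spans 9 semitones; a major sixth spans 9.
They are enharmonically equivalent.

Yes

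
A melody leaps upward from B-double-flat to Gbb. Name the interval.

minor sixth

Counting letters B–C–D–E–F–G gives a sixth.
Bbb→Gbb = 8 semitones, 1 narrower than the major sixth (9), so minor.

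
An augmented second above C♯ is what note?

C up a major second is D, so the target letter is D.
From C#, an augmented second is 3 semitones up: D##.

D##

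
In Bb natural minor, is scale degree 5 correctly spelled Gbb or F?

F

Each scale degree takes a distinct letter name. Degree 5 of a scale on B must use the letter F.
F and Gbb are enharmonically the same pitch, but only F uses the letter F, so it is the correct spelling here.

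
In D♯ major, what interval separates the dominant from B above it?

The dominant of D# major is A#.
A# up to B: letters A→B make it a second; 1 semitone makes it minor.

minor second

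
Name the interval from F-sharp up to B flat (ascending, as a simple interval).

diminished fourth

Counting letters F–G–A–B gives a fourth.
F#→Bb = 4 semitones, 1 narrower than the perfect fourth (5), so diminished.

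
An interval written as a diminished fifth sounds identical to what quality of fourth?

augmented

A diminished fifth spans 6 semitones.
A fourth spanning 6 semitones is augmented (the perfect fourth is 5).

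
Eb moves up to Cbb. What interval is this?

Counting letters E–F–G–A–B–C gives a sixth.
Eb→Cbb = 7 semitones, 2 narrower than the major sixth (9), so diminished.

diminished sixth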